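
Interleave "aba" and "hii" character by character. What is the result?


Interleaving "aba" and "hii":
  Position 0: 'a' from first, 'h' from second => "ah"
  Position 1: 'b' from first, 'i' from second => "bi"
  Position 2: 'a' from first, 'i' from second => "ai"
Result: ahbiai

ahbiai


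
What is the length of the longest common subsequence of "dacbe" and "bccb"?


LCS of "dacbe" and "bccb"
DP table:
           b    c    c    b
      0    0    0    0    0
  d   0    0    0    0    0
  a   0    0    0    0    0
  c   0    0    1    1    1
  b   0    1    1    1    2
  e   0    1    1    1    2
LCS length = dp[5][4] = 2

2


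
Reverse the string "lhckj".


Input: lhckj
Reading characters right to left:
  Position 4: 'j'
  Position 3: 'k'
  Position 2: 'c'
  Position 1: 'h'
  Position 0: 'l'
Reversed: jkchl

jkchl


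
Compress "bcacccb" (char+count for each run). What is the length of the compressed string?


Input: bcacccb
Runs:
  'b' x 1 => "b1"
  'c' x 1 => "c1"
  'a' x 1 => "a1"
  'c' x 3 => "c3"
  'b' x 1 => "b1"
Compressed: "b1c1a1c3b1"
Compressed length: 10

10


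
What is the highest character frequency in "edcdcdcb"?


Input: edcdcdcb
Character counts:
  'b': 1
  'c': 3
  'd': 3
  'e': 1
Maximum frequency: 3

3


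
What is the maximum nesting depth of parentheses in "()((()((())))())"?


Input: "()((()((())))())"
Tracking depth:
  Position 0 '(': depth becomes 1
  Position 1 ')': depth becomes 0
  Position 2 '(': depth becomes 1
  Position 3 '(': depth becomes 2
  Position 4 '(': depth becomes 3
  Position 5 ')': depth becomes 2
  Position 6 '(': depth becomes 3
  Position 7 '(': depth becomes 4
  Position 8 '(': depth becomes 5
  Position 9 ')': depth becomes 4
  Position 10 ')': depth becomes 3
  Position 11 ')': depth becomes 2
  Position 12 ')': depth becomes 1
  Position 13 '(': depth becomes 2
  Position 14 ')': depth becomes 1
  Position 15 ')': depth becomes 0
Maximum depth reached: 5

5


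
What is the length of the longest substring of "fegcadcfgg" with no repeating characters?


Input: "fegcadcfgg"
Sliding window (track last position of each char):
  Position 0 ('f'): window [0,0] length 1 -- new best
  Position 1 ('e'): window [0,1] length 2 -- new best
  Position 2 ('g'): window [0,2] length 3 -- new best
  Position 3 ('c'): window [0,3] length 4 -- new best
  Position 4 ('a'): window [0,4] length 5 -- new best
  Position 5 ('d'): window [0,5] length 6 -- new best
  Position 6 ('c'): repeat (last at 3), move window start to 4
  Position 6 ('c'): window [4,6] length 3
  Position 7 ('f'): window [4,7] length 4
  Position 8 ('g'): window [4,8] length 5
  Position 9 ('g'): repeat (last at 8), move window start to 9
  Position 9 ('g'): window [9,9] length 1
Longest substring with no repeats: "fegcad" with length 6

6


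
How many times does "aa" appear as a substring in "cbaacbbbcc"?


Searching for "aa" in "cbaacbbbcc"
Scanning each position:
  Position 0: "cb" => no
  Position 1: "ba" => no
  Position 2: "aa" => MATCH
  Position 3: "ac" => no
  Position 4: "cb" => no
  Position 5: "bb" => no
  Position 6: "bb" => no
  Position 7: "bc" => no
  Position 8: "cc" => no
Total occurrences: 1

1


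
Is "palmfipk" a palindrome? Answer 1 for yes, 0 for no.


Input: palmfipk
Reversed: kpifmlap
  Compare pos 0 ('p') with pos 7 ('k'): MISMATCH
  Compare pos 1 ('a') with pos 6 ('p'): MISMATCH
  Compare pos 2 ('l') with pos 5 ('i'): MISMATCH
  Compare pos 3 ('m') with pos 4 ('f'): MISMATCH
Result: not a palindrome

0


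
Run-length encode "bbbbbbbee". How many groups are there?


Input: bbbbbbbee
Scanning for consecutive runs:
  Group 1: 'b' x 7 (positions 0-6)
  Group 2: 'e' x 2 (positions 7-8)
Total groups: 2

2


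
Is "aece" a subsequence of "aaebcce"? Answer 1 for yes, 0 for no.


Check if "aece" is a subsequence of "aaebcce"
Greedy scan:
  Position 0 ('a'): matches sub[0] = 'a'
  Position 1 ('a'): no match needed
  Position 2 ('e'): matches sub[1] = 'e'
  Position 3 ('b'): no match needed
  Position 4 ('c'): matches sub[2] = 'c'
  Position 5 ('c'): no match needed
  Position 6 ('e'): matches sub[3] = 'e'
All 4 characters matched => is a subsequence

1


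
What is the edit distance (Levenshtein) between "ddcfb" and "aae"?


Computing edit distance: "ddcfb" -> "aae"
DP table:
           a    a    e
      0    1    2    3
  d   1    1    2    3
  d   2    2    2    3
  c   3    3    3    3
  f   4    4    4    4
  b   5    5    5    5
Edit distance = dp[5][3] = 5

5


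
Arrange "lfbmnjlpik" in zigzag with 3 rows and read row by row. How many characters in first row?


Zigzag "lfbmnjlpik" into 3 rows:
Placing characters:
  'l' => row 0
  'f' => row 1
  'b' => row 2
  'm' => row 1
  'n' => row 0
  'j' => row 1
  'l' => row 2
  'p' => row 1
  'i' => row 0
  'k' => row 1
Rows:
  Row 0: "lni"
  Row 1: "fmjpk"
  Row 2: "bl"
First row length: 3

3


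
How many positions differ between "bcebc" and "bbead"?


Comparing "bcebc" and "bbead" position by position:
  Position 0: 'b' vs 'b' => same
  Position 1: 'c' vs 'b' => DIFFER
  Position 2: 'e' vs 'e' => same
  Position 3: 'b' vs 'a' => DIFFER
  Position 4: 'c' vs 'd' => DIFFER
Positions that differ: 3

3


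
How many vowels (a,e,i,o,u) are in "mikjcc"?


Input: mikjcc
Checking each character:
  'm' at position 0: consonant
  'i' at position 1: vowel (running total: 1)
  'k' at position 2: consonant
  'j' at position 3: consonant
  'c' at position 4: consonant
  'c' at position 5: consonant
Total vowels: 1

1


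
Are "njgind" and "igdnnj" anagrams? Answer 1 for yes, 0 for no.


Strings: "njgind", "igdnnj"
Sorted first:  dgijnn
Sorted second: dgijnn
Sorted forms match => anagrams

1


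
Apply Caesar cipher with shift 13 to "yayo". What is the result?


Caesar cipher: shift "yayo" by 13
  'y' (pos 24) + 13 = pos 11 = 'l'
  'a' (pos 0) + 13 = pos 13 = 'n'
  'y' (pos 24) + 13 = pos 11 = 'l'
  'o' (pos 14) + 13 = pos 1 = 'b'
Result: lnlb

lnlb


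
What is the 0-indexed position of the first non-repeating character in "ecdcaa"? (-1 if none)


Input: ecdcaa
Character frequencies:
  'a': 2
  'c': 2
  'd': 1
  'e': 1
Scanning left to right for freq == 1:
  Position 0 ('e'): unique! => answer = 0

0


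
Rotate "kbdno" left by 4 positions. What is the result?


Input: "kbdno", rotate left by 4
First 4 characters: "kbdn"
Remaining characters: "o"
Concatenate remaining + first: "o" + "kbdn" = "okbdn"

okbdn


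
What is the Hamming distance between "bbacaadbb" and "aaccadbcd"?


Comparing "bbacaadbb" and "aaccadbcd" position by position:
  Position 0: 'b' vs 'a' => differ
  Position 1: 'b' vs 'a' => differ
  Position 2: 'a' vs 'c' => differ
  Position 3: 'c' vs 'c' => same
  Position 4: 'a' vs 'a' => same
  Position 5: 'a' vs 'd' => differ
  Position 6: 'd' vs 'b' => differ
  Position 7: 'b' vs 'c' => differ
  Position 8: 'b' vs 'd' => differ
Total differences (Hamming distance): 7

7


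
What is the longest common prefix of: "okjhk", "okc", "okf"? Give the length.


Words: okjhk, okc, okf
  Position 0: all 'o' => match
  Position 1: all 'k' => match
  Position 2: ('j', 'c', 'f') => mismatch, stop
LCP = "ok" (length 2)

2


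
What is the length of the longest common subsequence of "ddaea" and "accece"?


LCS of "ddaea" and "accece"
DP table:
           a    c    c    e    c    e
      0    0    0    0    0    0    0
  d   0    0    0    0    0    0    0
  d   0    0    0    0    0    0    0
  a   0    1    1    1    1    1    1
  e   0    1    1    1    2    2    2
  a   0    1    1    1    2    2    2
LCS length = dp[5][6] = 2

2


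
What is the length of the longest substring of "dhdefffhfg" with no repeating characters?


Input: "dhdefffhfg"
Sliding window (track last position of each char):
  Position 0 ('d'): window [0,0] length 1 -- new best
  Position 1 ('h'): window [0,1] length 2 -- new best
  Position 2 ('d'): repeat (last at 0), move window start to 1
  Position 2 ('d'): window [1,2] length 2
  Position 3 ('e'): window [1,3] length 3 -- new best
  Position 4 ('f'): window [1,4] length 4 -- new best
  Position 5 ('f'): repeat (last at 4), move window start to 5
  Position 5 ('f'): window [5,5] length 1
  Position 6 ('f'): repeat (last at 5), move window start to 6
  Position 6 ('f'): window [6,6] length 1
  Position 7 ('h'): window [6,7] length 2
  Position 8 ('f'): repeat (last at 6), move window start to 7
  Position 8 ('f'): window [7,8] length 2
  Position 9 ('g'): window [7,9] length 3
Longest substring with no repeats: "hdef" with length 4

4


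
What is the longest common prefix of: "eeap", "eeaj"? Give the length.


Words: eeap, eeaj
  Position 0: all 'e' => match
  Position 1: all 'e' => match
  Position 2: all 'a' => match
  Position 3: ('p', 'j') => mismatch, stop
LCP = "eea" (length 3)

3


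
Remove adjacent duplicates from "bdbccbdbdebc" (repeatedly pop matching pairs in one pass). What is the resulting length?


Input: bdbccbdbdebc
Stack-based adjacent duplicate removal:
  Read 'b': push. Stack: b
  Read 'd': push. Stack: bd
  Read 'b': push. Stack: bdb
  Read 'c': push. Stack: bdbc
  Read 'c': matches stack top 'c' => pop. Stack: bdb
  Read 'b': matches stack top 'b' => pop. Stack: bd
  Read 'd': matches stack top 'd' => pop. Stack: b
  Read 'b': matches stack top 'b' => pop. Stack: (empty)
  Read 'd': push. Stack: d
  Read 'e': push. Stack: de
  Read 'b': push. Stack: deb
  Read 'c': push. Stack: debc
Final stack: "debc" (length 4)

4


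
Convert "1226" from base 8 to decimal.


Input: "1226" in base 8
Positional expansion:
  Digit '1' (value 1) x 8^3 = 512
  Digit '2' (value 2) x 8^2 = 128
  Digit '2' (value 2) x 8^1 = 16
  Digit '6' (value 6) x 8^0 = 6
Sum = 662

662


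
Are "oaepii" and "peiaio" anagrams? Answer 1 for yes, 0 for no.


Strings: "oaepii", "peiaio"
Sorted first:  aeiiop
Sorted second: aeiiop
Sorted forms match => anagrams

1


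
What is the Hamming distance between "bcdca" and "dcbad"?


Comparing "bcdca" and "dcbad" position by position:
  Position 0: 'b' vs 'd' => differ
  Position 1: 'c' vs 'c' => same
  Position 2: 'd' vs 'b' => differ
  Position 3: 'c' vs 'a' => differ
  Position 4: 'a' vs 'd' => differ
Total differences (Hamming distance): 4

4


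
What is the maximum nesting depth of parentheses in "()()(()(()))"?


Input: "()()(()(()))"
Tracking depth:
  Position 0 '(': depth becomes 1
  Position 1 ')': depth becomes 0
  Position 2 '(': depth becomes 1
  Position 3 ')': depth becomes 0
  Position 4 '(': depth becomes 1
  Position 5 '(': depth becomes 2
  Position 6 ')': depth becomes 1
  Position 7 '(': depth becomes 2
  Position 8 '(': depth becomes 3
  Position 9 ')': depth becomes 2
  Position 10 ')': depth becomes 1
  Position 11 ')': depth becomes 0
Maximum depth reached: 3

3


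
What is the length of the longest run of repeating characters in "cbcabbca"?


Input: "cbcabbca"
Scanning for longest run:
  Position 1 ('b'): new char, reset run to 1
  Position 2 ('c'): new char, reset run to 1
  Position 3 ('a'): new char, reset run to 1
  Position 4 ('b'): new char, reset run to 1
  Position 5 ('b'): continues run of 'b', length=2
  Position 6 ('c'): new char, reset run to 1
  Position 7 ('a'): new char, reset run to 1
Longest run: 'b' with length 2

2


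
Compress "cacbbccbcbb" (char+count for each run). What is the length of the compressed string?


Input: cacbbccbcbb
Runs:
  'c' x 1 => "c1"
  'a' x 1 => "a1"
  'c' x 1 => "c1"
  'b' x 2 => "b2"
  'c' x 2 => "c2"
  'b' x 1 => "b1"
  'c' x 1 => "c1"
  'b' x 2 => "b2"
Compressed: "c1a1c1b2c2b1c1b2"
Compressed length: 16

16


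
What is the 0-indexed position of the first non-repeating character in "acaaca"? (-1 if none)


Input: acaaca
Character frequencies:
  'a': 4
  'c': 2
Scanning left to right for freq == 1:
  Position 0 ('a'): freq=4, skip
  Position 1 ('c'): freq=2, skip
  Position 2 ('a'): freq=4, skip
  Position 3 ('a'): freq=4, skip
  Position 4 ('c'): freq=2, skip
  Position 5 ('a'): freq=4, skip
  No unique character found => answer = -1

-1


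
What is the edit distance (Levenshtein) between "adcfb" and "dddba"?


Computing edit distance: "adcfb" -> "dddba"
DP table:
           d    d    d    b    a
      0    1    2    3    4    5
  a   1    1    2    3    4    4
  d   2    1    1    2    3    4
  c   3    2    2    2    3    4
  f   4    3    3    3    3    4
  b   5    4    4    4    3    4
Edit distance = dp[5][5] = 4

4


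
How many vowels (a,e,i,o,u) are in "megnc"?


Input: megnc
Checking each character:
  'm' at position 0: consonant
  'e' at position 1: vowel (running total: 1)
  'g' at position 2: consonant
  'n' at position 3: consonant
  'c' at position 4: consonant
Total vowels: 1

1


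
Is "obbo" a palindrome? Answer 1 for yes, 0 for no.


Input: obbo
Reversed: obbo
  Compare pos 0 ('o') with pos 3 ('o'): match
  Compare pos 1 ('b') with pos 2 ('b'): match
Result: palindrome

1


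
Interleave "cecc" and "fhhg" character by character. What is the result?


Interleaving "cecc" and "fhhg":
  Position 0: 'c' from first, 'f' from second => "cf"
  Position 1: 'e' from first, 'h' from second => "eh"
  Position 2: 'c' from first, 'h' from second => "ch"
  Position 3: 'c' from first, 'g' from second => "cg"
Result: cfehchcg

cfehchcg


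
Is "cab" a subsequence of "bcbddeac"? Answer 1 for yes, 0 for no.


Check if "cab" is a subsequence of "bcbddeac"
Greedy scan:
  Position 0 ('b'): no match needed
  Position 1 ('c'): matches sub[0] = 'c'
  Position 2 ('b'): no match needed
  Position 3 ('d'): no match needed
  Position 4 ('d'): no match needed
  Position 5 ('e'): no match needed
  Position 6 ('a'): matches sub[1] = 'a'
  Position 7 ('c'): no match needed
Only matched 2/3 characters => not a subsequence

0


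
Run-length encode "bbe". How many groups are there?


Input: bbe
Scanning for consecutive runs:
  Group 1: 'b' x 2 (positions 0-1)
  Group 2: 'e' x 1 (positions 2-2)
Total groups: 2

2


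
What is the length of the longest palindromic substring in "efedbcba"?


Input: "efedbcba"
Checking substrings for palindromes:
  [0:3] "efe" (len 3) => palindrome
  [4:7] "bcb" (len 3) => palindrome
Longest palindromic substring: "efe" with length 3

3


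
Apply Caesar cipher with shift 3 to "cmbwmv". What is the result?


Caesar cipher: shift "cmbwmv" by 3
  'c' (pos 2) + 3 = pos 5 = 'f'
  'm' (pos 12) + 3 = pos 15 = 'p'
  'b' (pos 1) + 3 = pos 4 = 'e'
  'w' (pos 22) + 3 = pos 25 = 'z'
  'm' (pos 12) + 3 = pos 15 = 'p'
  'v' (pos 21) + 3 = pos 24 = 'y'
Result: fpezpy

fpezpy


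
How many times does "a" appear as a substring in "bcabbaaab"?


Searching for "a" in "bcabbaaab"
Scanning each position:
  Position 0: "b" => no
  Position 1: "c" => no
  Position 2: "a" => MATCH
  Position 3: "b" => no
  Position 4: "b" => no
  Position 5: "a" => MATCH
  Position 6: "a" => MATCH
  Position 7: "a" => MATCH
  Position 8: "b" => no
Total occurrences: 4

4


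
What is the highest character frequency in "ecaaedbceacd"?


Input: ecaaedbceacd
Character counts:
  'a': 3
  'b': 1
  'c': 3
  'd': 2
  'e': 3
Maximum frequency: 3

3


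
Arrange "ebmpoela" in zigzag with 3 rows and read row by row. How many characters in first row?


Zigzag "ebmpoela" into 3 rows:
Placing characters:
  'e' => row 0
  'b' => row 1
  'm' => row 2
  'p' => row 1
  'o' => row 0
  'e' => row 1
  'l' => row 2
  'a' => row 1
Rows:
  Row 0: "eo"
  Row 1: "bpea"
  Row 2: "ml"
First row length: 2

2


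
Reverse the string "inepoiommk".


Input: inepoiommk
Reading characters right to left:
  Position 9: 'k'
  Position 8: 'm'
  Position 7: 'm'
  Position 6: 'o'
  Position 5: 'i'
  Position 4: 'o'
  Position 3: 'p'
  Position 2: 'e'
  Position 1: 'n'
  Position 0: 'i'
Reversed: kmmoiopeni

kmmoiopeni


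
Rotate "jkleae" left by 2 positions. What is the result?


Input: "jkleae", rotate left by 2
First 2 characters: "jk"
Remaining characters: "leae"
Concatenate remaining + first: "leae" + "jk" = "leaejk"

leaejk


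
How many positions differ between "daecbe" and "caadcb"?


Comparing "daecbe" and "caadcb" position by position:
  Position 0: 'd' vs 'c' => DIFFER
  Position 1: 'a' vs 'a' => same
  Position 2: 'e' vs 'a' => DIFFER
  Position 3: 'c' vs 'd' => DIFFER
  Position 4: 'b' vs 'c' => DIFFER
  Position 5: 'e' vs 'b' => DIFFER
Positions that differ: 5

5


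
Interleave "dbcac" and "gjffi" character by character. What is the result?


Interleaving "dbcac" and "gjffi":
  Position 0: 'd' from first, 'g' from second => "dg"
  Position 1: 'b' from first, 'j' from second => "bj"
  Position 2: 'c' from first, 'f' from second => "cf"
  Position 3: 'a' from first, 'f' from second => "af"
  Position 4: 'c' from first, 'i' from second => "ci"
Result: dgbjcfafci

dgbjcfafci


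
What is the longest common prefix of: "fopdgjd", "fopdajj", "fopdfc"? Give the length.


Words: fopdgjd, fopdajj, fopdfc
  Position 0: all 'f' => match
  Position 1: all 'o' => match
  Position 2: all 'p' => match
  Position 3: all 'd' => match
  Position 4: ('g', 'a', 'f') => mismatch, stop
LCP = "fopd" (length 4)

4


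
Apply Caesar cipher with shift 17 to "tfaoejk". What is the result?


Caesar cipher: shift "tfaoejk" by 17
  't' (pos 19) + 17 = pos 10 = 'k'
  'f' (pos 5) + 17 = pos 22 = 'w'
  'a' (pos 0) + 17 = pos 17 = 'r'
  'o' (pos 14) + 17 = pos 5 = 'f'
  'e' (pos 4) + 17 = pos 21 = 'v'
  'j' (pos 9) + 17 = pos 0 = 'a'
  'k' (pos 10) + 17 = pos 1 = 'b'
Result: kwrfvab

kwrfvab


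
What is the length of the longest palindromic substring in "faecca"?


Input: "faecca"
Checking substrings for palindromes:
  [3:5] "cc" (len 2) => palindrome
Longest palindromic substring: "cc" with length 2

2


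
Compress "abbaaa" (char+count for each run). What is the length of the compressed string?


Input: abbaaa
Runs:
  'a' x 1 => "a1"
  'b' x 2 => "b2"
  'a' x 3 => "a3"
Compressed: "a1b2a3"
Compressed length: 6

6


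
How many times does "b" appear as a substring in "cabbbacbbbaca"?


Searching for "b" in "cabbbacbbbaca"
Scanning each position:
  Position 0: "c" => no
  Position 1: "a" => no
  Position 2: "b" => MATCH
  Position 3: "b" => MATCH
  Position 4: "b" => MATCH
  Position 5: "a" => no
  Position 6: "c" => no
  Position 7: "b" => MATCH
  Position 8: "b" => MATCH
  Position 9: "b" => MATCH
  Position 10: "a" => no
  Position 11: "c" => no
  Position 12: "a" => no
Total occurrences: 6

6


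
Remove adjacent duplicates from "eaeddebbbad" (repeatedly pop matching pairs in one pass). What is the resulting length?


Input: eaeddebbbad
Stack-based adjacent duplicate removal:
  Read 'e': push. Stack: e
  Read 'a': push. Stack: ea
  Read 'e': push. Stack: eae
  Read 'd': push. Stack: eaed
  Read 'd': matches stack top 'd' => pop. Stack: eae
  Read 'e': matches stack top 'e' => pop. Stack: ea
  Read 'b': push. Stack: eab
  Read 'b': matches stack top 'b' => pop. Stack: ea
  Read 'b': push. Stack: eab
  Read 'a': push. Stack: eaba
  Read 'd': push. Stack: eabad
Final stack: "eabad" (length 5)

5


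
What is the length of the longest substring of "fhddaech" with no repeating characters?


Input: "fhddaech"
Sliding window (track last position of each char):
  Position 0 ('f'): window [0,0] length 1 -- new best
  Position 1 ('h'): window [0,1] length 2 -- new best
  Position 2 ('d'): window [0,2] length 3 -- new best
  Position 3 ('d'): repeat (last at 2), move window start to 3
  Position 3 ('d'): window [3,3] length 1
  Position 4 ('a'): window [3,4] length 2
  Position 5 ('e'): window [3,5] length 3
  Position 6 ('c'): window [3,6] length 4 -- new best
  Position 7 ('h'): window [3,7] length 5 -- new best
Longest substring with no repeats: "daech" with length 5

5


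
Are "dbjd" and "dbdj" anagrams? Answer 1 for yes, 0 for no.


Strings: "dbjd", "dbdj"
Sorted first:  bddj
Sorted second: bddj
Sorted forms match => anagrams

1


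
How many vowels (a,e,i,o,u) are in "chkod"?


Input: chkod
Checking each character:
  'c' at position 0: consonant
  'h' at position 1: consonant
  'k' at position 2: consonant
  'o' at position 3: vowel (running total: 1)
  'd' at position 4: consonant
Total vowels: 1

1


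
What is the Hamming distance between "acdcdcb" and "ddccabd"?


Comparing "acdcdcb" and "ddccabd" position by position:
  Position 0: 'a' vs 'd' => differ
  Position 1: 'c' vs 'd' => differ
  Position 2: 'd' vs 'c' => differ
  Position 3: 'c' vs 'c' => same
  Position 4: 'd' vs 'a' => differ
  Position 5: 'c' vs 'b' => differ
  Position 6: 'b' vs 'd' => differ
Total differences (Hamming distance): 6

6


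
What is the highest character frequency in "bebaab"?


Input: bebaab
Character counts:
  'a': 2
  'b': 3
  'e': 1
Maximum frequency: 3

3


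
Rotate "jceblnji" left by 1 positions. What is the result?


Input: "jceblnji", rotate left by 1
First 1 characters: "j"
Remaining characters: "ceblnji"
Concatenate remaining + first: "ceblnji" + "j" = "ceblnjij"

ceblnjij


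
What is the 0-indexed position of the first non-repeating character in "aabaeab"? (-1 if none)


Input: aabaeab
Character frequencies:
  'a': 4
  'b': 2
  'e': 1
Scanning left to right for freq == 1:
  Position 0 ('a'): freq=4, skip
  Position 1 ('a'): freq=4, skip
  Position 2 ('b'): freq=2, skip
  Position 3 ('a'): freq=4, skip
  Position 4 ('e'): unique! => answer = 4

4


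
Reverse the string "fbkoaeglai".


Input: fbkoaeglai
Reading characters right to left:
  Position 9: 'i'
  Position 8: 'a'
  Position 7: 'l'
  Position 6: 'g'
  Position 5: 'e'
  Position 4: 'a'
  Position 3: 'o'
  Position 2: 'k'
  Position 1: 'b'
  Position 0: 'f'
Reversed: ialgeaokbf

ialgeaokbf


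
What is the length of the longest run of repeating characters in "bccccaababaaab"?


Input: "bccccaababaaab"
Scanning for longest run:
  Position 1 ('c'): new char, reset run to 1
  Position 2 ('c'): continues run of 'c', length=2
  Position 3 ('c'): continues run of 'c', length=3
  Position 4 ('c'): continues run of 'c', length=4
  Position 5 ('a'): new char, reset run to 1
  Position 6 ('a'): continues run of 'a', length=2
  Position 7 ('b'): new char, reset run to 1
  Position 8 ('a'): new char, reset run to 1
  Position 9 ('b'): new char, reset run to 1
  Position 10 ('a'): new char, reset run to 1
  Position 11 ('a'): continues run of 'a', length=2
  Position 12 ('a'): continues run of 'a', length=3
  Position 13 ('b'): new char, reset run to 1
Longest run: 'c' with length 4

4


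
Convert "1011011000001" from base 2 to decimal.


Input: "1011011000001" in base 2
Positional expansion:
  Digit '1' (value 1) x 2^12 = 4096
  Digit '0' (value 0) x 2^11 = 0
  Digit '1' (value 1) x 2^10 = 1024
  Digit '1' (value 1) x 2^9 = 512
  Digit '0' (value 0) x 2^8 = 0
  Digit '1' (value 1) x 2^7 = 128
  Digit '1' (value 1) x 2^6 = 64
  Digit '0' (value 0) x 2^5 = 0
  Digit '0' (value 0) x 2^4 = 0
  Digit '0' (value 0) x 2^3 = 0
  Digit '0' (value 0) x 2^2 = 0
  Digit '0' (value 0) x 2^1 = 0
  Digit '1' (value 1) x 2^0 = 1
Sum = 5825

5825


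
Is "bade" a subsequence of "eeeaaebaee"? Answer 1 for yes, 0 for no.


Check if "bade" is a subsequence of "eeeaaebaee"
Greedy scan:
  Position 0 ('e'): no match needed
  Position 1 ('e'): no match needed
  Position 2 ('e'): no match needed
  Position 3 ('a'): no match needed
  Position 4 ('a'): no match needed
  Position 5 ('e'): no match needed
  Position 6 ('b'): matches sub[0] = 'b'
  Position 7 ('a'): matches sub[1] = 'a'
  Position 8 ('e'): no match needed
  Position 9 ('e'): no match needed
Only matched 2/4 characters => not a subsequence

0


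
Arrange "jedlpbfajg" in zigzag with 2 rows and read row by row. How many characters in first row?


Zigzag "jedlpbfajg" into 2 rows:
Placing characters:
  'j' => row 0
  'e' => row 1
  'd' => row 0
  'l' => row 1
  'p' => row 0
  'b' => row 1
  'f' => row 0
  'a' => row 1
  'j' => row 0
  'g' => row 1
Rows:
  Row 0: "jdpfj"
  Row 1: "elbag"
First row length: 5

5


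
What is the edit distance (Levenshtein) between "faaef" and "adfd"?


Computing edit distance: "faaef" -> "adfd"
DP table:
           a    d    f    d
      0    1    2    3    4
  f   1    1    2    2    3
  a   2    1    2    3    3
  a   3    2    2    3    4
  e   4    3    3    3    4
  f   5    4    4    3    4
Edit distance = dp[5][4] = 4

4


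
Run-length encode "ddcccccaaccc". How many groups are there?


Input: ddcccccaaccc
Scanning for consecutive runs:
  Group 1: 'd' x 2 (positions 0-1)
  Group 2: 'c' x 5 (positions 2-6)
  Group 3: 'a' x 2 (positions 7-8)
  Group 4: 'c' x 3 (positions 9-11)
Total groups: 4

4


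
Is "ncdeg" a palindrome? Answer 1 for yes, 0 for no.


Input: ncdeg
Reversed: gedcn
  Compare pos 0 ('n') with pos 4 ('g'): MISMATCH
  Compare pos 1 ('c') with pos 3 ('e'): MISMATCH
Result: not a palindrome

0


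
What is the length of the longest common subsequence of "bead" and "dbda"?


LCS of "bead" and "dbda"
DP table:
           d    b    d    a
      0    0    0    0    0
  b   0    0    1    1    1
  e   0    0    1    1    1
  a   0    0    1    1    2
  d   0    1    1    2    2
LCS length = dp[4][4] = 2

2


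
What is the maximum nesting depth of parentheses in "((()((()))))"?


Input: "((()((()))))"
Tracking depth:
  Position 0 '(': depth becomes 1
  Position 1 '(': depth becomes 2
  Position 2 '(': depth becomes 3
  Position 3 ')': depth becomes 2
  Position 4 '(': depth becomes 3
  Position 5 '(': depth becomes 4
  Position 6 '(': depth becomes 5
  Position 7 ')': depth becomes 4
  Position 8 ')': depth becomes 3
  Position 9 ')': depth becomes 2
  Position 10 ')': depth becomes 1
  Position 11 ')': depth becomes 0
Maximum depth reached: 5

5


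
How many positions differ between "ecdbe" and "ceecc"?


Comparing "ecdbe" and "ceecc" position by position:
  Position 0: 'e' vs 'c' => DIFFER
  Position 1: 'c' vs 'e' => DIFFER
  Position 2: 'd' vs 'e' => DIFFER
  Position 3: 'b' vs 'c' => DIFFER
  Position 4: 'e' vs 'c' => DIFFER
Positions that differ: 5

5


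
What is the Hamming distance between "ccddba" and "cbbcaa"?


Comparing "ccddba" and "cbbcaa" position by position:
  Position 0: 'c' vs 'c' => same
  Position 1: 'c' vs 'b' => differ
  Position 2: 'd' vs 'b' => differ
  Position 3: 'd' vs 'c' => differ
  Position 4: 'b' vs 'a' => differ
  Position 5: 'a' vs 'a' => same
Total differences (Hamming distance): 4

4


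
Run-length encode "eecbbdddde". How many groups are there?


Input: eecbbdddde
Scanning for consecutive runs:
  Group 1: 'e' x 2 (positions 0-1)
  Group 2: 'c' x 1 (positions 2-2)
  Group 3: 'b' x 2 (positions 3-4)
  Group 4: 'd' x 4 (positions 5-8)
  Group 5: 'e' x 1 (positions 9-9)
Total groups: 5

5


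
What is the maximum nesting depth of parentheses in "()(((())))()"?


Input: "()(((())))()"
Tracking depth:
  Position 0 '(': depth becomes 1
  Position 1 ')': depth becomes 0
  Position 2 '(': depth becomes 1
  Position 3 '(': depth becomes 2
  Position 4 '(': depth becomes 3
  Position 5 '(': depth becomes 4
  Position 6 ')': depth becomes 3
  Position 7 ')': depth becomes 2
  Position 8 ')': depth becomes 1
  Position 9 ')': depth becomes 0
  Position 10 '(': depth becomes 1
  Position 11 ')': depth becomes 0
Maximum depth reached: 4

4


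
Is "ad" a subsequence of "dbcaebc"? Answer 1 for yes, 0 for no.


Check if "ad" is a subsequence of "dbcaebc"
Greedy scan:
  Position 0 ('d'): no match needed
  Position 1 ('b'): no match needed
  Position 2 ('c'): no match needed
  Position 3 ('a'): matches sub[0] = 'a'
  Position 4 ('e'): no match needed
  Position 5 ('b'): no match needed
  Position 6 ('c'): no match needed
Only matched 1/2 characters => not a subsequence

0


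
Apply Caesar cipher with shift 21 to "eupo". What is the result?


Caesar cipher: shift "eupo" by 21
  'e' (pos 4) + 21 = pos 25 = 'z'
  'u' (pos 20) + 21 = pos 15 = 'p'
  'p' (pos 15) + 21 = pos 10 = 'k'
  'o' (pos 14) + 21 = pos 9 = 'j'
Result: zpkj

zpkj


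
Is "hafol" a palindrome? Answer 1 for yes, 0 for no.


Input: hafol
Reversed: lofah
  Compare pos 0 ('h') with pos 4 ('l'): MISMATCH
  Compare pos 1 ('a') with pos 3 ('o'): MISMATCH
Result: not a palindrome

0


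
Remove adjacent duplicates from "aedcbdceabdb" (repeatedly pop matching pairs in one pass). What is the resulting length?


Input: aedcbdceabdb
Stack-based adjacent duplicate removal:
  Read 'a': push. Stack: a
  Read 'e': push. Stack: ae
  Read 'd': push. Stack: aed
  Read 'c': push. Stack: aedc
  Read 'b': push. Stack: aedcb
  Read 'd': push. Stack: aedcbd
  Read 'c': push. Stack: aedcbdc
  Read 'e': push. Stack: aedcbdce
  Read 'a': push. Stack: aedcbdcea
  Read 'b': push. Stack: aedcbdceab
  Read 'd': push. Stack: aedcbdceabd
  Read 'b': push. Stack: aedcbdceabdb
Final stack: "aedcbdceabdb" (length 12)

12


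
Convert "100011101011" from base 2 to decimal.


Input: "100011101011" in base 2
Positional expansion:
  Digit '1' (value 1) x 2^11 = 2048
  Digit '0' (value 0) x 2^10 = 0
  Digit '0' (value 0) x 2^9 = 0
  Digit '0' (value 0) x 2^8 = 0
  Digit '1' (value 1) x 2^7 = 128
  Digit '1' (value 1) x 2^6 = 64
  Digit '1' (value 1) x 2^5 = 32
  Digit '0' (value 0) x 2^4 = 0
  Digit '1' (value 1) x 2^3 = 8
  Digit '0' (value 0) x 2^2 = 0
  Digit '1' (value 1) x 2^1 = 2
  Digit '1' (value 1) x 2^0 = 1
Sum = 2283

2283


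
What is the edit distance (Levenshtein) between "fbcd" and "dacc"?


Computing edit distance: "fbcd" -> "dacc"
DP table:
           d    a    c    c
      0    1    2    3    4
  f   1    1    2    3    4
  b   2    2    2    3    4
  c   3    3    3    2    3
  d   4    3    4    3    3
Edit distance = dp[4][4] = 3

3


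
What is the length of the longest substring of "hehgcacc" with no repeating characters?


Input: "hehgcacc"
Sliding window (track last position of each char):
  Position 0 ('h'): window [0,0] length 1 -- new best
  Position 1 ('e'): window [0,1] length 2 -- new best
  Position 2 ('h'): repeat (last at 0), move window start to 1
  Position 2 ('h'): window [1,2] length 2
  Position 3 ('g'): window [1,3] length 3 -- new best
  Position 4 ('c'): window [1,4] length 4 -- new best
  Position 5 ('a'): window [1,5] length 5 -- new best
  Position 6 ('c'): repeat (last at 4), move window start to 5
  Position 6 ('c'): window [5,6] length 2
  Position 7 ('c'): repeat (last at 6), move window start to 7
  Position 7 ('c'): window [7,7] length 1
Longest substring with no repeats: "ehgca" with length 5

5


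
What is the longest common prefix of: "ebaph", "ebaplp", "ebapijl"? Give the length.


Words: ebaph, ebaplp, ebapijl
  Position 0: all 'e' => match
  Position 1: all 'b' => match
  Position 2: all 'a' => match
  Position 3: all 'p' => match
  Position 4: ('h', 'l', 'i') => mismatch, stop
LCP = "ebap" (length 4)

4


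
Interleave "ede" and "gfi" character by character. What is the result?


Interleaving "ede" and "gfi":
  Position 0: 'e' from first, 'g' from second => "eg"
  Position 1: 'd' from first, 'f' from second => "df"
  Position 2: 'e' from first, 'i' from second => "ei"
Result: egdfei

egdfei


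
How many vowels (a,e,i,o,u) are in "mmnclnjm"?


Input: mmnclnjm
Checking each character:
  'm' at position 0: consonant
  'm' at position 1: consonant
  'n' at position 2: consonant
  'c' at position 3: consonant
  'l' at position 4: consonant
  'n' at position 5: consonant
  'j' at position 6: consonant
  'm' at position 7: consonant
Total vowels: 0

0


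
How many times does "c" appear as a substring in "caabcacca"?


Searching for "c" in "caabcacca"
Scanning each position:
  Position 0: "c" => MATCH
  Position 1: "a" => no
  Position 2: "a" => no
  Position 3: "b" => no
  Position 4: "c" => MATCH
  Position 5: "a" => no
  Position 6: "c" => MATCH
  Position 7: "c" => MATCH
  Position 8: "a" => no
Total occurrences: 4

4


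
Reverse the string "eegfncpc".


Input: eegfncpc
Reading characters right to left:
  Position 7: 'c'
  Position 6: 'p'
  Position 5: 'c'
  Position 4: 'n'
  Position 3: 'f'
  Position 2: 'g'
  Position 1: 'e'
  Position 0: 'e'
Reversed: cpcnfgee

cpcnfgee


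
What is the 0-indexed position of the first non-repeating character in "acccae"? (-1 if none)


Input: acccae
Character frequencies:
  'a': 2
  'c': 3
  'e': 1
Scanning left to right for freq == 1:
  Position 0 ('a'): freq=2, skip
  Position 1 ('c'): freq=3, skip
  Position 2 ('c'): freq=3, skip
  Position 3 ('c'): freq=3, skip
  Position 4 ('a'): freq=2, skip
  Position 5 ('e'): unique! => answer = 5

5


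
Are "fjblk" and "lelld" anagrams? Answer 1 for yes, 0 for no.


Strings: "fjblk", "lelld"
Sorted first:  bfjkl
Sorted second: delll
Differ at position 0: 'b' vs 'd' => not anagrams

0


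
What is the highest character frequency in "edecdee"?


Input: edecdee
Character counts:
  'c': 1
  'd': 2
  'e': 4
Maximum frequency: 4

4


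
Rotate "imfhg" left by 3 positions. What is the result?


Input: "imfhg", rotate left by 3
First 3 characters: "imf"
Remaining characters: "hg"
Concatenate remaining + first: "hg" + "imf" = "hgimf"

hgimf


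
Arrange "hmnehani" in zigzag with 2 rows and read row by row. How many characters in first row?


Zigzag "hmnehani" into 2 rows:
Placing characters:
  'h' => row 0
  'm' => row 1
  'n' => row 0
  'e' => row 1
  'h' => row 0
  'a' => row 1
  'n' => row 0
  'i' => row 1
Rows:
  Row 0: "hnhn"
  Row 1: "meai"
First row length: 4

4


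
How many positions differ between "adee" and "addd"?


Comparing "adee" and "addd" position by position:
  Position 0: 'a' vs 'a' => same
  Position 1: 'd' vs 'd' => same
  Position 2: 'e' vs 'd' => DIFFER
  Position 3: 'e' vs 'd' => DIFFER
Positions that differ: 2

2


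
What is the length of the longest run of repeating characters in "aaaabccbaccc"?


Input: "aaaabccbaccc"
Scanning for longest run:
  Position 1 ('a'): continues run of 'a', length=2
  Position 2 ('a'): continues run of 'a', length=3
  Position 3 ('a'): continues run of 'a', length=4
  Position 4 ('b'): new char, reset run to 1
  Position 5 ('c'): new char, reset run to 1
  Position 6 ('c'): continues run of 'c', length=2
  Position 7 ('b'): new char, reset run to 1
  Position 8 ('a'): new char, reset run to 1
  Position 9 ('c'): new char, reset run to 1
  Position 10 ('c'): continues run of 'c', length=2
  Position 11 ('c'): continues run of 'c', length=3
Longest run: 'a' with length 4

4


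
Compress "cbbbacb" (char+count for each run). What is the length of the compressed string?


Input: cbbbacb
Runs:
  'c' x 1 => "c1"
  'b' x 3 => "b3"
  'a' x 1 => "a1"
  'c' x 1 => "c1"
  'b' x 1 => "b1"
Compressed: "c1b3a1c1b1"
Compressed length: 10

10


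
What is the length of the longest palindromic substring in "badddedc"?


Input: "badddedc"
Checking substrings for palindromes:
  [2:5] "ddd" (len 3) => palindrome
  [4:7] "ded" (len 3) => palindrome
  [2:4] "dd" (len 2) => palindrome
  [3:5] "dd" (len 2) => palindrome
Longest palindromic substring: "ddd" with length 3

3


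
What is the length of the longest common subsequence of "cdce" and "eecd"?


LCS of "cdce" and "eecd"
DP table:
           e    e    c    d
      0    0    0    0    0
  c   0    0    0    1    1
  d   0    0    0    1    2
  c   0    0    0    1    2
  e   0    1    1    1    2
LCS length = dp[4][4] = 2

2


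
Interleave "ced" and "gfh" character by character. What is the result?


Interleaving "ced" and "gfh":
  Position 0: 'c' from first, 'g' from second => "cg"
  Position 1: 'e' from first, 'f' from second => "ef"
  Position 2: 'd' from first, 'h' from second => "dh"
Result: cgefdh

cgefdh


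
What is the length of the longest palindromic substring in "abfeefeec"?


Input: "abfeefeec"
Checking substrings for palindromes:
  [3:8] "eefee" (len 5) => palindrome
  [2:6] "feef" (len 4) => palindrome
  [4:7] "efe" (len 3) => palindrome
  [3:5] "ee" (len 2) => palindrome
  [6:8] "ee" (len 2) => palindrome
Longest palindromic substring: "eefee" with length 5

5


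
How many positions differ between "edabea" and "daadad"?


Comparing "edabea" and "daadad" position by position:
  Position 0: 'e' vs 'd' => DIFFER
  Position 1: 'd' vs 'a' => DIFFER
  Position 2: 'a' vs 'a' => same
  Position 3: 'b' vs 'd' => DIFFER
  Position 4: 'e' vs 'a' => DIFFER
  Position 5: 'a' vs 'd' => DIFFER
Positions that differ: 5

5


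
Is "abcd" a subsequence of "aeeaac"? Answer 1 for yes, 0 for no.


Check if "abcd" is a subsequence of "aeeaac"
Greedy scan:
  Position 0 ('a'): matches sub[0] = 'a'
  Position 1 ('e'): no match needed
  Position 2 ('e'): no match needed
  Position 3 ('a'): no match needed
  Position 4 ('a'): no match needed
  Position 5 ('c'): no match needed
Only matched 1/4 characters => not a subsequence

0


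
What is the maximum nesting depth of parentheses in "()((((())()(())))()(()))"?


Input: "()((((())()(())))()(()))"
Tracking depth:
  Position 0 '(': depth becomes 1
  Position 1 ')': depth becomes 0
  Position 2 '(': depth becomes 1
  Position 3 '(': depth becomes 2
  Position 4 '(': depth becomes 3
  Position 5 '(': depth becomes 4
  Position 6 '(': depth becomes 5
  Position 7 ')': depth becomes 4
  Position 8 ')': depth becomes 3
  Position 9 '(': depth becomes 4
  Position 10 ')': depth becomes 3
  Position 11 '(': depth becomes 4
  Position 12 '(': depth becomes 5
  Position 13 ')': depth becomes 4
  Position 14 ')': depth becomes 3
  Position 15 ')': depth becomes 2
  Position 16 ')': depth becomes 1
  Position 17 '(': depth becomes 2
  Position 18 ')': depth becomes 1
  Position 19 '(': depth becomes 2
  Position 20 '(': depth becomes 3
  Position 21 ')': depth becomes 2
  Position 22 ')': depth becomes 1
  Position 23 ')': depth becomes 0
Maximum depth reached: 5

5


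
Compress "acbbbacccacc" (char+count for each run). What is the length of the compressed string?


Input: acbbbacccacc
Runs:
  'a' x 1 => "a1"
  'c' x 1 => "c1"
  'b' x 3 => "b3"
  'a' x 1 => "a1"
  'c' x 3 => "c3"
  'a' x 1 => "a1"
  'c' x 2 => "c2"
Compressed: "a1c1b3a1c3a1c2"
Compressed length: 14

14


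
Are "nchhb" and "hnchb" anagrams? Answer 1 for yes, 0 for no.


Strings: "nchhb", "hnchb"
Sorted first:  bchhn
Sorted second: bchhn
Sorted forms match => anagrams

1


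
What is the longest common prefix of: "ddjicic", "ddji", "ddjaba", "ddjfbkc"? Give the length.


Words: ddjicic, ddji, ddjaba, ddjfbkc
  Position 0: all 'd' => match
  Position 1: all 'd' => match
  Position 2: all 'j' => match
  Position 3: ('i', 'i', 'a', 'f') => mismatch, stop
LCP = "ddj" (length 3)

3


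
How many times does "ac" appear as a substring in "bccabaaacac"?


Searching for "ac" in "bccabaaacac"
Scanning each position:
  Position 0: "bc" => no
  Position 1: "cc" => no
  Position 2: "ca" => no
  Position 3: "ab" => no
  Position 4: "ba" => no
  Position 5: "aa" => no
  Position 6: "aa" => no
  Position 7: "ac" => MATCH
  Position 8: "ca" => no
  Position 9: "ac" => MATCH
Total occurrences: 2

2


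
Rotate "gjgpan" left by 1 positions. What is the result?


Input: "gjgpan", rotate left by 1
First 1 characters: "g"
Remaining characters: "jgpan"
Concatenate remaining + first: "jgpan" + "g" = "jgpang"

jgpang


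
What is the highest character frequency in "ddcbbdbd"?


Input: ddcbbdbd
Character counts:
  'b': 3
  'c': 1
  'd': 4
Maximum frequency: 4

4


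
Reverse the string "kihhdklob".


Input: kihhdklob
Reading characters right to left:
  Position 8: 'b'
  Position 7: 'o'
  Position 6: 'l'
  Position 5: 'k'
  Position 4: 'd'
  Position 3: 'h'
  Position 2: 'h'
  Position 1: 'i'
  Position 0: 'k'
Reversed: bolkdhhik

bolkdhhik


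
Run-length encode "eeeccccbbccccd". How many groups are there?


Input: eeeccccbbccccd
Scanning for consecutive runs:
  Group 1: 'e' x 3 (positions 0-2)
  Group 2: 'c' x 4 (positions 3-6)
  Group 3: 'b' x 2 (positions 7-8)
  Group 4: 'c' x 4 (positions 9-12)
  Group 5: 'd' x 1 (positions 13-13)
Total groups: 5

5
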